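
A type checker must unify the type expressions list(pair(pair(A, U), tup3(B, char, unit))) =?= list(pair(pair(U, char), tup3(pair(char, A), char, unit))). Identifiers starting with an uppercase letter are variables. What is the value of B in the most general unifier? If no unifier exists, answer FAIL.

Decompose list/1: pair(pair(A, U), tup3(B, char, unit)) =?= pair(pair(U, char), tup3(pair(char, A), char, unit)).
Decompose pair/2: pair(A, U) =?= pair(U, char),  tup3(B, char, unit) =?= tup3(pair(char, A), char, unit).
Decompose pair/2: A =?= U,  U =?= char.
Bind A := U; substituting into the one remaining equation that mentions A gives: tup3(B, char, unit) =?= tup3(pair(char, U), char, unit).
Bind U := char; substituting into the remaining equation gives: tup3(B, char, unit) =?= tup3(pair(char, char), char, unit). Substituting into the earlier binding gives A := char.
Decompose tup3/3: B =?= pair(char, char),  char =?= char,  unit =?= unit.
Bind B := pair(char, char); no other remaining equation mentions B.
Delete trivial equation char =?= char.
Delete trivial equation unit =?= unit.
MGU = { A -> char, U -> char, B -> pair(char, char) }, so B -> pair(char, char).

pair(char, char)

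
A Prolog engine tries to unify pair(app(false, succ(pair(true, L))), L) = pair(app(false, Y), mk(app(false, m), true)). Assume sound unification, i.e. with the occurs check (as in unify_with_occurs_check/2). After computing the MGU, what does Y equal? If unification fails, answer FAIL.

Decompose pair/2: app(false, succ(pair(true, L))) = app(false, Y),  L = mk(app(false, m), true).
Decompose app/2: false = false,  succ(pair(true, L)) = Y.
Delete trivial equation false = false.
Bind Y := succ(pair(true, L)); no other remaining equation mentions Y.
Bind L := mk(app(false, m), true). Substituting into the earlier binding gives Y := succ(pair(true, mk(app(false, m), true))).
MGU = { Y = succ(pair(true, mk(app(false, m), true))), L = mk(app(false, m), true) }, so Y = succ(pair(true, mk(app(false, m), true))).

succ(pair(true, mk(app(false, m), true)))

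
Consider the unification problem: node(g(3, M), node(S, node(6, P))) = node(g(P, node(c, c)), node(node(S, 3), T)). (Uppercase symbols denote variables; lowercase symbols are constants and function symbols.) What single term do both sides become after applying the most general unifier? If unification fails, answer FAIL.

Decompose node/2: g(3, M) = g(P, node(c, c)),  node(S, node(6, P)) = node(node(S, 3), T).
Decompose g/2: 3 = P,  M = node(c, c).
Bind P := 3; substituting into the one remaining equation that mentions P gives: node(S, node(6, 3)) = node(node(S, 3), T).
Bind M := node(c, c); no other remaining equation mentions M.
Decompose node/2: S = node(S, 3),  node(6, 3) = T.
Occurs check fails: S occurs in node(S, 3); the equation S = node(S, 3) has no finite solution.

FAIL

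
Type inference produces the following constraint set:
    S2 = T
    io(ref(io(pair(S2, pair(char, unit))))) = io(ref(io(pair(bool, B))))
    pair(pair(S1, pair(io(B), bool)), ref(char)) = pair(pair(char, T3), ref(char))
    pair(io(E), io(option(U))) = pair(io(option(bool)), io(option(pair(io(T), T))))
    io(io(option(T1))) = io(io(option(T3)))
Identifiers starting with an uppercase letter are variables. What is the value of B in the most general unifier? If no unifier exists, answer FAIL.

pair(char, unit)

Bind S2 := T; substituting into the one remaining equation that mentions S2 gives: io(ref(io(pair(T, pair(char, unit))))) = io(ref(io(pair(bool, B)))).
Decompose io/1: ref(io(pair(T, pair(char, unit)))) = ref(io(pair(bool, B))).
Decompose ref/1: io(pair(T, pair(char, unit))) = io(pair(bool, B)).
Decompose io/1: pair(T, pair(char, unit)) = pair(bool, B).
Decompose pair/2: T = bool,  pair(char, unit) = B.
Bind T := bool; substituting into the one remaining equation that mentions T gives: pair(io(E), io(option(U))) = pair(io(option(bool)), io(option(pair(io(bool), bool)))). Substituting into the earlier binding gives S2 := bool.
Bind B := pair(char, unit); substituting into the one remaining equation that mentions B gives: pair(pair(S1, pair(io(pair(char, unit)), bool)), ref(char)) = pair(pair(char, T3), ref(char)).
Decompose pair/2: pair(S1, pair(io(pair(char, unit)), bool)) = pair(char, T3),  ref(char) = ref(char).
Decompose pair/2: S1 = char,  pair(io(pair(char, unit)), bool) = T3.
Bind S1 := char; no other remaining equation mentions S1.
Bind T3 := pair(io(pair(char, unit)), bool); substituting into the one remaining equation that mentions T3 gives: io(io(option(T1))) = io(io(option(pair(io(pair(char, unit)), bool)))).
Delete trivial equation ref(char) = ref(char).
Decompose pair/2: io(E) = io(option(bool)),  io(option(U)) = io(option(pair(io(bool), bool))).
Decompose io/1: E = option(bool).
Bind E := option(bool); no other remaining equation mentions E.
Decompose io/1: option(U) = option(pair(io(bool), bool)).
Decompose option/1: U = pair(io(bool), bool).
Bind U := pair(io(bool), bool); no other remaining equation mentions U.
Decompose io/1: io(option(T1)) = io(option(pair(io(pair(char, unit)), bool))).
Decompose io/1: option(T1) = option(pair(io(pair(char, unit)), bool)).
Decompose option/1: T1 = pair(io(pair(char, unit)), bool).
Bind T1 := pair(io(pair(char, unit)), bool).
MGU = { S2 := bool, T := bool, B := pair(char, unit), S1 := char, T3 := pair(io(pair(char, unit)), bool), E := option(bool), U := pair(io(bool), bool), T1 := pair(io(pair(char, unit)), bool) }, so B := pair(char, unit).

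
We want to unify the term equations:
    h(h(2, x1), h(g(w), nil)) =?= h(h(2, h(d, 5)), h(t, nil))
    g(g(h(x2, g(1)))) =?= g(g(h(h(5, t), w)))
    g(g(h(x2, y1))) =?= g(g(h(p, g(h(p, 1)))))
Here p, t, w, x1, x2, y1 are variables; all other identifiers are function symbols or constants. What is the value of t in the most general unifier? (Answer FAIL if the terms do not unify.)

g(g(1))

Decompose h/2: h(2, x1) =?= h(2, h(d, 5)),  h(g(w), nil) =?= h(t, nil).
Decompose h/2: 2 =?= 2,  x1 =?= h(d, 5).
Delete trivial equation 2 =?= 2.
Bind x1 := h(d, 5); no other remaining equation mentions x1.
Decompose h/2: g(w) =?= t,  nil =?= nil.
Bind t := g(w); substituting into the one remaining equation that mentions t gives: g(g(h(x2, g(1)))) =?= g(g(h(h(5, g(w)), w))).
Delete trivial equation nil =?= nil.
Decompose g/1: g(h(x2, g(1))) =?= g(h(h(5, g(w)), w)).
Decompose g/1: h(x2, g(1)) =?= h(h(5, g(w)), w).
Decompose h/2: x2 =?= h(5, g(w)),  g(1) =?= w.
Bind x2 := h(5, g(w)); substituting into the one remaining equation that mentions x2 gives: g(g(h(h(5, g(w)), y1))) =?= g(g(h(p, g(h(p, 1))))).
Bind w := g(1); substituting into the remaining equation gives: g(g(h(h(5, g(g(1))), y1))) =?= g(g(h(p, g(h(p, 1))))). Substituting into the earlier bindings gives t := g(g(1)), x2 := h(5, g(g(1))).
Decompose g/1: g(h(h(5, g(g(1))), y1)) =?= g(h(p, g(h(p, 1)))).
Decompose g/1: h(h(5, g(g(1))), y1) =?= h(p, g(h(p, 1))).
Decompose h/2: h(5, g(g(1))) =?= p,  y1 =?= g(h(p, 1)).
Bind p := h(5, g(g(1))); substituting into the remaining equation gives: y1 =?= g(h(h(5, g(g(1))), 1)).
Bind y1 := g(h(h(5, g(g(1))), 1)).
MGU = { x1 ↦ h(d, 5), t ↦ g(g(1)), x2 ↦ h(5, g(g(1))), w ↦ g(1), p ↦ h(5, g(g(1))), y1 ↦ g(h(h(5, g(g(1))), 1)) }, so t ↦ g(g(1)).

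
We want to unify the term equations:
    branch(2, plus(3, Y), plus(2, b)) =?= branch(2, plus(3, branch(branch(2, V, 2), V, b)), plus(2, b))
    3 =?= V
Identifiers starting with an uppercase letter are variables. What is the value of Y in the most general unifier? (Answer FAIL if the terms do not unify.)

Decompose branch/3: 2 =?= 2,  plus(3, Y) =?= plus(3, branch(branch(2, V, 2), V, b)),  plus(2, b) =?= plus(2, b).
Delete trivial equation 2 =?= 2.
Decompose plus/2: 3 =?= 3,  Y =?= branch(branch(2, V, 2), V, b).
Delete trivial equation 3 =?= 3.
Bind Y := branch(branch(2, V, 2), V, b); no other remaining equation mentions Y.
Delete trivial equation plus(2, b) =?= plus(2, b).
Bind V := 3. Substituting into the earlier binding gives Y := branch(branch(2, 3, 2), 3, b).
MGU = { Y -> branch(branch(2, 3, 2), 3, b), V -> 3 }, so Y -> branch(branch(2, 3, 2), 3, b).

branch(branch(2, 3, 2), 3, b)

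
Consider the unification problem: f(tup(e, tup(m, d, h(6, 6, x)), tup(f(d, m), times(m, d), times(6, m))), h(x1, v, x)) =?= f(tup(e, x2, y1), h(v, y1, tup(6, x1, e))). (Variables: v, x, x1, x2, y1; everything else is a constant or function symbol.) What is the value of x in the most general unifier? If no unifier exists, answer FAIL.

tup(6, tup(f(d, m), times(m, d), times(6, m)), e)

Decompose f/2: tup(e, tup(m, d, h(6, 6, x)), tup(f(d, m), times(m, d), times(6, m))) =?= tup(e, x2, y1),  h(x1, v, x) =?= h(v, y1, tup(6, x1, e)).
Decompose tup/3: e =?= e,  tup(m, d, h(6, 6, x)) =?= x2,  tup(f(d, m), times(m, d), times(6, m)) =?= y1.
Delete trivial equation e =?= e.
Bind x2 := tup(m, d, h(6, 6, x)); no other remaining equation mentions x2.
Bind y1 := tup(f(d, m), times(m, d), times(6, m)); substituting into the remaining equation gives: h(x1, v, x) =?= h(v, tup(f(d, m), times(m, d), times(6, m)), tup(6, x1, e)).
Decompose h/3: x1 =?= v,  v =?= tup(f(d, m), times(m, d), times(6, m)),  x =?= tup(6, x1, e).
Bind x1 := v; substituting into the one remaining equation that mentions x1 gives: x =?= tup(6, v, e).
Bind v := tup(f(d, m), times(m, d), times(6, m)); substituting into the remaining equation gives: x =?= tup(6, tup(f(d, m), times(m, d), times(6, m)), e). Substituting into the earlier binding gives x1 := tup(f(d, m), times(m, d), times(6, m)).
Bind x := tup(6, tup(f(d, m), times(m, d), times(6, m)), e). Substituting into the earlier binding gives x2 := tup(m, d, h(6, 6, tup(6, tup(f(d, m), times(m, d), times(6, m)), e))).
MGU = { x2 ↦ tup(m, d, h(6, 6, tup(6, tup(f(d, m), times(m, d), times(6, m)), e))), y1 ↦ tup(f(d, m), times(m, d), times(6, m)), x1 ↦ tup(f(d, m), times(m, d), times(6, m)), v ↦ tup(f(d, m), times(m, d), times(6, m)), x ↦ tup(6, tup(f(d, m), times(m, d), times(6, m)), e) }, so x ↦ tup(6, tup(f(d, m), times(m, d), times(6, m)), e).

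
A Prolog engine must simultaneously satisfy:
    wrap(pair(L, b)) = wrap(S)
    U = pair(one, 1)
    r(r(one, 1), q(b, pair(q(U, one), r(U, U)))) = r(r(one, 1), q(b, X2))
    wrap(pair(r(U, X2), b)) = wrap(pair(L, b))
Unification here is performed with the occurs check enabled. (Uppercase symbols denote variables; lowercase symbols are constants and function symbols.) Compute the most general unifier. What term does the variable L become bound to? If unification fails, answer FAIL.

Decompose wrap/1: pair(L, b) = S.
Bind S := pair(L, b); no other remaining equation mentions S.
Bind U := pair(one, 1); substituting into the remaining equations gives: r(r(one, 1), q(b, pair(q(pair(one, 1), one), r(pair(one, 1), pair(one, 1))))) = r(r(one, 1), q(b, X2)),  wrap(pair(r(pair(one, 1), X2), b)) = wrap(pair(L, b)).
Decompose r/2: r(one, 1) = r(one, 1),  q(b, pair(q(pair(one, 1), one), r(pair(one, 1), pair(one, 1)))) = q(b, X2).
Delete trivial equation r(one, 1) = r(one, 1).
Decompose q/2: b = b,  pair(q(pair(one, 1), one), r(pair(one, 1), pair(one, 1))) = X2.
Delete trivial equation b = b.
Bind X2 := pair(q(pair(one, 1), one), r(pair(one, 1), pair(one, 1))); substituting into the remaining equation gives: wrap(pair(r(pair(one, 1), pair(q(pair(one, 1), one), r(pair(one, 1), pair(one, 1)))), b)) = wrap(pair(L, b)).
Decompose wrap/1: pair(r(pair(one, 1), pair(q(pair(one, 1), one), r(pair(one, 1), pair(one, 1)))), b) = pair(L, b).
Decompose pair/2: r(pair(one, 1), pair(q(pair(one, 1), one), r(pair(one, 1), pair(one, 1)))) = L,  b = b.
Bind L := r(pair(one, 1), pair(q(pair(one, 1), one), r(pair(one, 1), pair(one, 1)))); no other remaining equation mentions L. Substituting into the earlier binding gives S := pair(r(pair(one, 1), pair(q(pair(one, 1), one), r(pair(one, 1), pair(one, 1)))), b).
Delete trivial equation b = b.
MGU = { S -> pair(r(pair(one, 1), pair(q(pair(one, 1), one), r(pair(one, 1), pair(one, 1)))), b), U -> pair(one, 1), X2 -> pair(q(pair(one, 1), one), r(pair(one, 1), pair(one, 1))), L -> r(pair(one, 1), pair(q(pair(one, 1), one), r(pair(one, 1), pair(one, 1)))) }, so L -> r(pair(one, 1), pair(q(pair(one, 1), one), r(pair(one, 1), pair(one, 1)))).

r(pair(one, 1), pair(q(pair(one, 1), one), r(pair(one, 1), pair(one, 1))))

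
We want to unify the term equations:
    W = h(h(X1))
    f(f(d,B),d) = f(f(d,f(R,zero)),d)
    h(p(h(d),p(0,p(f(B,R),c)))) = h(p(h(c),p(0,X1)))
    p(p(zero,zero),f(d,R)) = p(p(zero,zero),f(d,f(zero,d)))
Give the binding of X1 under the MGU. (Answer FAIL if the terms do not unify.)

Bind W := h(h(X1)); no other remaining equation mentions W.
Decompose f/2: f(d,B) = f(d,f(R,zero)),  d = d.
Decompose f/2: d = d,  B = f(R,zero).
Delete trivial equation d = d.
Bind B := f(R,zero); substituting into the one remaining equation that mentions B gives: h(p(h(d),p(0,p(f(f(R,zero),R),c)))) = h(p(h(c),p(0,X1))).
Delete trivial equation d = d.
Decompose h/1: p(h(d),p(0,p(f(f(R,zero),R),c))) = p(h(c),p(0,X1)).
Decompose p/2: h(d) = h(c),  p(0,p(f(f(R,zero),R),c)) = p(0,X1).
Decompose h/1: d = c.
Clash: constants d and c differ; no unifier exists.

FAIL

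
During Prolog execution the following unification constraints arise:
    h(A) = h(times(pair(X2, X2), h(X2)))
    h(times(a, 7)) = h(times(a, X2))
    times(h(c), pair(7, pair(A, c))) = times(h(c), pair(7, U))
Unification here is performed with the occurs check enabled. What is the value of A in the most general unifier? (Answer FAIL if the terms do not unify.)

Decompose h/1: A = times(pair(X2, X2), h(X2)).
Bind A := times(pair(X2, X2), h(X2)); substituting into the one remaining equation that mentions A gives: times(h(c), pair(7, pair(times(pair(X2, X2), h(X2)), c))) = times(h(c), pair(7, U)).
Decompose h/1: times(a, 7) = times(a, X2).
Decompose times/2: a = a,  7 = X2.
Delete trivial equation a = a.
Bind X2 := 7; substituting into the remaining equation gives: times(h(c), pair(7, pair(times(pair(7, 7), h(7)), c))) = times(h(c), pair(7, U)). Substituting into the earlier binding gives A := times(pair(7, 7), h(7)).
Decompose times/2: h(c) = h(c),  pair(7, pair(times(pair(7, 7), h(7)), c)) = pair(7, U).
Delete trivial equation h(c) = h(c).
Decompose pair/2: 7 = 7,  pair(times(pair(7, 7), h(7)), c) = U.
Delete trivial equation 7 = 7.
Bind U := pair(times(pair(7, 7), h(7)), c).
MGU = { A = times(pair(7, 7), h(7)), X2 = 7, U = pair(times(pair(7, 7), h(7)), c) }, so A = times(pair(7, 7), h(7)).

times(pair(7, 7), h(7))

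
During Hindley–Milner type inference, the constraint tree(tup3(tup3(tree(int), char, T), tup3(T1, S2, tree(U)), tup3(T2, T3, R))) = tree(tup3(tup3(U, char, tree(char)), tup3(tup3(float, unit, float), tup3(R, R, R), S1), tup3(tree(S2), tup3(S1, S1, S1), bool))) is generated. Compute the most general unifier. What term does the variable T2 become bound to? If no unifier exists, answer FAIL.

tree(tup3(bool, bool, bool))

Decompose tree/1: tup3(tup3(tree(int), char, T), tup3(T1, S2, tree(U)), tup3(T2, T3, R)) = tup3(tup3(U, char, tree(char)), tup3(tup3(float, unit, float), tup3(R, R, R), S1), tup3(tree(S2), tup3(S1, S1, S1), bool)).
Decompose tup3/3: tup3(tree(int), char, T) = tup3(U, char, tree(char)),  tup3(T1, S2, tree(U)) = tup3(tup3(float, unit, float), tup3(R, R, R), S1),  tup3(T2, T3, R) = tup3(tree(S2), tup3(S1, S1, S1), bool).
Decompose tup3/3: tree(int) = U,  char = char,  T = tree(char).
Bind U := tree(int); substituting into the one remaining equation that mentions U gives: tup3(T1, S2, tree(tree(int))) = tup3(tup3(float, unit, float), tup3(R, R, R), S1).
Delete trivial equation char = char.
Bind T := tree(char); no other remaining equation mentions T.
Decompose tup3/3: T1 = tup3(float, unit, float),  S2 = tup3(R, R, R),  tree(tree(int)) = S1.
Bind T1 := tup3(float, unit, float); no other remaining equation mentions T1.
Bind S2 := tup3(R, R, R); substituting into the one remaining equation that mentions S2 gives: tup3(T2, T3, R) = tup3(tree(tup3(R, R, R)), tup3(S1, S1, S1), bool).
Bind S1 := tree(tree(int)); substituting into the remaining equation gives: tup3(T2, T3, R) = tup3(tree(tup3(R, R, R)), tup3(tree(tree(int)), tree(tree(int)), tree(tree(int))), bool).
Decompose tup3/3: T2 = tree(tup3(R, R, R)),  T3 = tup3(tree(tree(int)), tree(tree(int)), tree(tree(int))),  R = bool.
Bind T2 := tree(tup3(R, R, R)); no other remaining equation mentions T2.
Bind T3 := tup3(tree(tree(int)), tree(tree(int)), tree(tree(int))); no other remaining equation mentions T3.
Bind R := bool. Substituting into the earlier bindings gives S2 := tup3(bool, bool, bool), T2 := tree(tup3(bool, bool, bool)).
MGU = { U -> tree(int), T -> tree(char), T1 -> tup3(float, unit, float), S2 -> tup3(bool, bool, bool), S1 -> tree(tree(int)), T2 -> tree(tup3(bool, bool, bool)), T3 -> tup3(tree(tree(int)), tree(tree(int)), tree(tree(int))), R -> bool }, so T2 -> tree(tup3(bool, bool, bool)).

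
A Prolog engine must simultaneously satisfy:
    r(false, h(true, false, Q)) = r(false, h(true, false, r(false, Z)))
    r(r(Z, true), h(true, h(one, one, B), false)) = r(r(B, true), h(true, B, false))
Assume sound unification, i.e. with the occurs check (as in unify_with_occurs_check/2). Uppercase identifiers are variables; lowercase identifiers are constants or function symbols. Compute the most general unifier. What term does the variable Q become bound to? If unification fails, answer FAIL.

FAIL

Decompose r/2: false = false,  h(true, false, Q) = h(true, false, r(false, Z)).
Delete trivial equation false = false.
Decompose h/3: true = true,  false = false,  Q = r(false, Z).
Delete trivial equation true = true.
Delete trivial equation false = false.
Bind Q := r(false, Z); no other remaining equation mentions Q.
Decompose r/2: r(Z, true) = r(B, true),  h(true, h(one, one, B), false) = h(true, B, false).
Decompose r/2: Z = B,  true = true.
Bind Z := B; no other remaining equation mentions Z. Substituting into the earlier binding gives Q := r(false, B).
Delete trivial equation true = true.
Decompose h/3: true = true,  h(one, one, B) = B,  false = false.
Delete trivial equation true = true.
Occurs check fails: B occurs in h(one, one, B); the equation B = h(one, one, B) has no finite solution.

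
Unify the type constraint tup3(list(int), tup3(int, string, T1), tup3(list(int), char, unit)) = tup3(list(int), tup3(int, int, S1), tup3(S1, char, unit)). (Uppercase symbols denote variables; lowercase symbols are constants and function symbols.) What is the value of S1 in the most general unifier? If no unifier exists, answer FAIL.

FAIL

Decompose tup3/3: list(int) = list(int),  tup3(int, string, T1) = tup3(int, int, S1),  tup3(list(int), char, unit) = tup3(S1, char, unit).
Delete trivial equation list(int) = list(int).
Decompose tup3/3: int = int,  string = int,  T1 = S1.
Delete trivial equation int = int.
Clash: constants string and int differ; no unifier exists.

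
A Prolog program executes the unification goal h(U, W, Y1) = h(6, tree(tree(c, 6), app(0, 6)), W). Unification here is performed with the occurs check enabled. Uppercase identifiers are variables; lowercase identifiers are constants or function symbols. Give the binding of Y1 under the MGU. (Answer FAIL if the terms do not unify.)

tree(tree(c, 6), app(0, 6))

Decompose h/3: U = 6,  W = tree(tree(c, 6), app(0, 6)),  Y1 = W.
Bind U := 6; no other remaining equation mentions U.
Bind W := tree(tree(c, 6), app(0, 6)); substituting into the remaining equation gives: Y1 = tree(tree(c, 6), app(0, 6)).
Bind Y1 := tree(tree(c, 6), app(0, 6)).
MGU = { U -> 6, W -> tree(tree(c, 6), app(0, 6)), Y1 -> tree(tree(c, 6), app(0, 6)) }, so Y1 -> tree(tree(c, 6), app(0, 6)).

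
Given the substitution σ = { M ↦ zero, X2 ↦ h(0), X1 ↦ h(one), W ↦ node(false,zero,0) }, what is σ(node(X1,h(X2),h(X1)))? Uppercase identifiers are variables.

node(h(one),h(h(0)),h(h(one)))

Replace each occurrence of X2 with h(0).
Replace each occurrence of X1 with h(one).
Result: node(h(one),h(h(0)),h(h(one))).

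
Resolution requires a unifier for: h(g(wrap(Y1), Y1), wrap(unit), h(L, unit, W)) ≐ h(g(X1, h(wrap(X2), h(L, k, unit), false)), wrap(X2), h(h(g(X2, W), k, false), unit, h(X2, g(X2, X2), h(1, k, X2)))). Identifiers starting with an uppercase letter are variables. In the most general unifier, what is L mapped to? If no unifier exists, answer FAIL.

Decompose h/3: g(wrap(Y1), Y1) ≐ g(X1, h(wrap(X2), h(L, k, unit), false)),  wrap(unit) ≐ wrap(X2),  h(L, unit, W) ≐ h(h(g(X2, W), k, false), unit, h(X2, g(X2, X2), h(1, k, X2))).
Decompose g/2: wrap(Y1) ≐ X1,  Y1 ≐ h(wrap(X2), h(L, k, unit), false).
Bind X1 := wrap(Y1); no other remaining equation mentions X1.
Bind Y1 := h(wrap(X2), h(L, k, unit), false); no other remaining equation mentions Y1. Substituting into the earlier binding gives X1 := wrap(h(wrap(X2), h(L, k, unit), false)).
Decompose wrap/1: unit ≐ X2.
Bind X2 := unit; substituting into the remaining equation gives: h(L, unit, W) ≐ h(h(g(unit, W), k, false), unit, h(unit, g(unit, unit), h(1, k, unit))). Substituting into the earlier bindings gives X1 := wrap(h(wrap(unit), h(L, k, unit), false)), Y1 := h(wrap(unit), h(L, k, unit), false).
Decompose h/3: L ≐ h(g(unit, W), k, false),  unit ≐ unit,  W ≐ h(unit, g(unit, unit), h(1, k, unit)).
Bind L := h(g(unit, W), k, false); no other remaining equation mentions L. Substituting into the earlier bindings gives X1 := wrap(h(wrap(unit), h(h(g(unit, W), k, false), k, unit), false)), Y1 := h(wrap(unit), h(h(g(unit, W), k, false), k, unit), false).
Delete trivial equation unit ≐ unit.
Bind W := h(unit, g(unit, unit), h(1, k, unit)). Substituting into the earlier bindings gives X1 := wrap(h(wrap(unit), h(h(g(unit, h(unit, g(unit, unit), h(1, k, unit))), k, false), k, unit), false)), Y1 := h(wrap(unit), h(h(g(unit, h(unit, g(unit, unit), h(1, k, unit))), k, false), k, unit), false), L := h(g(unit, h(unit, g(unit, unit), h(1, k, unit))), k, false).
MGU = { X1 ↦ wrap(h(wrap(unit), h(h(g(unit, h(unit, g(unit, unit), h(1, k, unit))), k, false), k, unit), false)), Y1 ↦ h(wrap(unit), h(h(g(unit, h(unit, g(unit, unit), h(1, k, unit))), k, false), k, unit), false), X2 ↦ unit, L ↦ h(g(unit, h(unit, g(unit, unit), h(1, k, unit))), k, false), W ↦ h(unit, g(unit, unit), h(1, k, unit)) }, so L ↦ h(g(unit, h(unit, g(unit, unit), h(1, k, unit))), k, false).

h(g(unit, h(unit, g(unit, unit), h(1, k, unit))), k, false)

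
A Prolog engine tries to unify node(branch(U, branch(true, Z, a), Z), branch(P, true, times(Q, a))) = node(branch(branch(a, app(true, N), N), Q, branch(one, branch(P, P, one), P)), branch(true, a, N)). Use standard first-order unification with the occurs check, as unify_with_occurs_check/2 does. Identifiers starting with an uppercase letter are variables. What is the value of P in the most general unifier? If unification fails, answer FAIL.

Decompose node/2: branch(U, branch(true, Z, a), Z) = branch(branch(a, app(true, N), N), Q, branch(one, branch(P, P, one), P)),  branch(P, true, times(Q, a)) = branch(true, a, N).
Decompose branch/3: U = branch(a, app(true, N), N),  branch(true, Z, a) = Q,  Z = branch(one, branch(P, P, one), P).
Bind U := branch(a, app(true, N), N); no other remaining equation mentions U.
Bind Q := branch(true, Z, a); substituting into the one remaining equation that mentions Q gives: branch(P, true, times(branch(true, Z, a), a)) = branch(true, a, N).
Bind Z := branch(one, branch(P, P, one), P); substituting into the remaining equation gives: branch(P, true, times(branch(true, branch(one, branch(P, P, one), P), a), a)) = branch(true, a, N). Substituting into the earlier binding gives Q := branch(true, branch(one, branch(P, P, one), P), a).
Decompose branch/3: P = true,  true = a,  times(branch(true, branch(one, branch(P, P, one), P), a), a) = N.
Bind P := true; substituting into the one remaining equation that mentions P gives: times(branch(true, branch(one, branch(true, true, one), true), a), a) = N. Substituting into the earlier bindings gives Q := branch(true, branch(one, branch(true, true, one), true), a), Z := branch(one, branch(true, true, one), true).
Clash: constants true and a differ; no unifier exists.

FAIL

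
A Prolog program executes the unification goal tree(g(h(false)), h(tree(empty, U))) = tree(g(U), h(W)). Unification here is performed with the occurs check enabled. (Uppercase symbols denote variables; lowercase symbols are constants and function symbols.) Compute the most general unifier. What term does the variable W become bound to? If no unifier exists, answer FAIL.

tree(empty, h(false))

Decompose tree/2: g(h(false)) = g(U),  h(tree(empty, U)) = h(W).
Decompose g/1: h(false) = U.
Bind U := h(false); substituting into the remaining equation gives: h(tree(empty, h(false))) = h(W).
Decompose h/1: tree(empty, h(false)) = W.
Bind W := tree(empty, h(false)).
MGU = { U ↦ h(false), W ↦ tree(empty, h(false)) }, so W ↦ tree(empty, h(false)).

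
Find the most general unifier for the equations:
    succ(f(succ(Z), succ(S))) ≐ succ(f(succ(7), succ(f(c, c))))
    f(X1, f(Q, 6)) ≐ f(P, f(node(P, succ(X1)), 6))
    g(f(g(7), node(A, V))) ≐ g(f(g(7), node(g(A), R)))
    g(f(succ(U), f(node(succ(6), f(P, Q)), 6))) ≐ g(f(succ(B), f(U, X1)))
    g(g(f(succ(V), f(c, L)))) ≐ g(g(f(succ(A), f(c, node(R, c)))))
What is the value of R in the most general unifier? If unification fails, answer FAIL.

FAIL

Decompose succ/1: f(succ(Z), succ(S)) ≐ f(succ(7), succ(f(c, c))).
Decompose f/2: succ(Z) ≐ succ(7),  succ(S) ≐ succ(f(c, c)).
Decompose succ/1: Z ≐ 7.
Bind Z := 7; no other remaining equation mentions Z.
Decompose succ/1: S ≐ f(c, c).
Bind S := f(c, c); no other remaining equation mentions S.
Decompose f/2: X1 ≐ P,  f(Q, 6) ≐ f(node(P, succ(X1)), 6).
Bind X1 := P; substituting into the 2 remaining equations that mention X1 gives: f(Q, 6) ≐ f(node(P, succ(P)), 6),  g(f(succ(U), f(node(succ(6), f(P, Q)), 6))) ≐ g(f(succ(B), f(U, P))).
Decompose f/2: Q ≐ node(P, succ(P)),  6 ≐ 6.
Bind Q := node(P, succ(P)); substituting into the one remaining equation that mentions Q gives: g(f(succ(U), f(node(succ(6), f(P, node(P, succ(P)))), 6))) ≐ g(f(succ(B), f(U, P))).
Delete trivial equation 6 ≐ 6.
Decompose g/1: f(g(7), node(A, V)) ≐ f(g(7), node(g(A), R)).
Decompose f/2: g(7) ≐ g(7),  node(A, V) ≐ node(g(A), R).
Delete trivial equation g(7) ≐ g(7).
Decompose node/2: A ≐ g(A),  V ≐ R.
Occurs check fails: A occurs in g(A); the equation A ≐ g(A) has no finite solution.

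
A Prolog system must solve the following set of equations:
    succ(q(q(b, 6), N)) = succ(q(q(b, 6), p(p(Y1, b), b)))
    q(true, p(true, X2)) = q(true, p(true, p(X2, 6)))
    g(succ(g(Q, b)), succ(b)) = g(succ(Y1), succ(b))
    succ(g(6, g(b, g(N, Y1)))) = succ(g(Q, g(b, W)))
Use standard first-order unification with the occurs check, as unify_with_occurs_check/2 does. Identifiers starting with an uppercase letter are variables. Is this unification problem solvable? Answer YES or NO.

Decompose succ/1: q(q(b, 6), N) = q(q(b, 6), p(p(Y1, b), b)).
Decompose q/2: q(b, 6) = q(b, 6),  N = p(p(Y1, b), b).
Delete trivial equation q(b, 6) = q(b, 6).
Bind N := p(p(Y1, b), b); substituting into the one remaining equation that mentions N gives: succ(g(6, g(b, g(p(p(Y1, b), b), Y1)))) = succ(g(Q, g(b, W))).
Decompose q/2: true = true,  p(true, X2) = p(true, p(X2, 6)).
Delete trivial equation true = true.
Decompose p/2: true = true,  X2 = p(X2, 6).
Delete trivial equation true = true.
Occurs check fails: X2 occurs in p(X2, 6); the equation X2 = p(X2, 6) has no finite solution.

NO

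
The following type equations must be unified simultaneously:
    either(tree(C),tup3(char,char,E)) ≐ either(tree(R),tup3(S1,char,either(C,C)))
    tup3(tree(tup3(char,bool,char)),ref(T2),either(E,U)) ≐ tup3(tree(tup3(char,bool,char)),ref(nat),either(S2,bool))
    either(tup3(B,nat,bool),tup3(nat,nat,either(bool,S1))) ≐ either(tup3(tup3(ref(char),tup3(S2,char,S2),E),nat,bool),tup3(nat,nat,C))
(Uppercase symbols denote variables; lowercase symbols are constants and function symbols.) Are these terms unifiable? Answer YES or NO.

YES

Decompose either/2: tree(C) ≐ tree(R),  tup3(char,char,E) ≐ tup3(S1,char,either(C,C)).
Decompose tree/1: C ≐ R.
Bind C := R; substituting into the 2 remaining equations that mention C gives: tup3(char,char,E) ≐ tup3(S1,char,either(R,R)),  either(tup3(B,nat,bool),tup3(nat,nat,either(bool,S1))) ≐ either(tup3(tup3(ref(char),tup3(S2,char,S2),E),nat,bool),tup3(nat,nat,R)).
Decompose tup3/3: char ≐ S1,  char ≐ char,  E ≐ either(R,R).
Bind S1 := char; substituting into the one remaining equation that mentions S1 gives: either(tup3(B,nat,bool),tup3(nat,nat,either(bool,char))) ≐ either(tup3(tup3(ref(char),tup3(S2,char,S2),E),nat,bool),tup3(nat,nat,R)).
Delete trivial equation char ≐ char.
Bind E := either(R,R); substituting into the remaining equations gives: tup3(tree(tup3(char,bool,char)),ref(T2),either(either(R,R),U)) ≐ tup3(tree(tup3(char,bool,char)),ref(nat),either(S2,bool)),  either(tup3(B,nat,bool),tup3(nat,nat,either(bool,char))) ≐ either(tup3(tup3(ref(char),tup3(S2,char,S2),either(R,R)),nat,bool),tup3(nat,nat,R)).
Decompose tup3/3: tree(tup3(char,bool,char)) ≐ tree(tup3(char,bool,char)),  ref(T2) ≐ ref(nat),  either(either(R,R),U) ≐ either(S2,bool).
Delete trivial equation tree(tup3(char,bool,char)) ≐ tree(tup3(char,bool,char)).
Decompose ref/1: T2 ≐ nat.
Bind T2 := nat; no other remaining equation mentions T2.
Decompose either/2: either(R,R) ≐ S2,  U ≐ bool.
Bind S2 := either(R,R); substituting into the one remaining equation that mentions S2 gives: either(tup3(B,nat,bool),tup3(nat,nat,either(bool,char))) ≐ either(tup3(tup3(ref(char),tup3(either(R,R),char,either(R,R)),either(R,R)),nat,bool),tup3(nat,nat,R)).
Bind U := bool; no other remaining equation mentions U.
Decompose either/2: tup3(B,nat,bool) ≐ tup3(tup3(ref(char),tup3(either(R,R),char,either(R,R)),either(R,R)),nat,bool),  tup3(nat,nat,either(bool,char)) ≐ tup3(nat,nat,R).
Decompose tup3/3: B ≐ tup3(ref(char),tup3(either(R,R),char,either(R,R)),either(R,R)),  nat ≐ nat,  bool ≐ bool.
Bind B := tup3(ref(char),tup3(either(R,R),char,either(R,R)),either(R,R)); no other remaining equation mentions B.
Delete trivial equation nat ≐ nat.
Delete trivial equation bool ≐ bool.
Decompose tup3/3: nat ≐ nat,  nat ≐ nat,  either(bool,char) ≐ R.
Delete trivial equation nat ≐ nat.
Delete trivial equation nat ≐ nat.
Bind R := either(bool,char). Substituting into the earlier bindings gives C := either(bool,char), E := either(either(bool,char),either(bool,char)), S2 := either(either(bool,char),either(bool,char)), B := tup3(ref(char),tup3(either(either(bool,char),either(bool,char)),char,either(either(bool,char),either(bool,char))),either(either(bool,char),either(bool,char))).
No equations remain and no clash or occurs-check failure arose, so a unifier exists.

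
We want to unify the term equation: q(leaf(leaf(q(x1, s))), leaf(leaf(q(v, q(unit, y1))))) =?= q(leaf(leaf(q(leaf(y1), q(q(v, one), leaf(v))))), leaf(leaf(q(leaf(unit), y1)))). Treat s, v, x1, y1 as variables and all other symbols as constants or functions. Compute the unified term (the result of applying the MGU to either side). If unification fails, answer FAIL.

FAIL

Decompose q/2: leaf(leaf(q(x1, s))) =?= leaf(leaf(q(leaf(y1), q(q(v, one), leaf(v))))),  leaf(leaf(q(v, q(unit, y1)))) =?= leaf(leaf(q(leaf(unit), y1))).
Decompose leaf/1: leaf(q(x1, s)) =?= leaf(q(leaf(y1), q(q(v, one), leaf(v)))).
Decompose leaf/1: q(x1, s) =?= q(leaf(y1), q(q(v, one), leaf(v))).
Decompose q/2: x1 =?= leaf(y1),  s =?= q(q(v, one), leaf(v)).
Bind x1 := leaf(y1); no other remaining equation mentions x1.
Bind s := q(q(v, one), leaf(v)); no other remaining equation mentions s.
Decompose leaf/1: leaf(q(v, q(unit, y1))) =?= leaf(q(leaf(unit), y1)).
Decompose leaf/1: q(v, q(unit, y1)) =?= q(leaf(unit), y1).
Decompose q/2: v =?= leaf(unit),  q(unit, y1) =?= y1.
Bind v := leaf(unit); no other remaining equation mentions v. Substituting into the earlier binding gives s := q(q(leaf(unit), one), leaf(leaf(unit))).
Occurs check fails: y1 occurs in q(unit, y1); the equation y1 =?= q(unit, y1) has no finite solution.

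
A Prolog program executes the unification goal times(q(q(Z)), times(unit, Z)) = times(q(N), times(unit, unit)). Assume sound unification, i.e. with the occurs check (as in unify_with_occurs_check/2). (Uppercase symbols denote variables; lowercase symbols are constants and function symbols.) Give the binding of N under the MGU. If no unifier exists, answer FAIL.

q(unit)

Decompose times/2: q(q(Z)) = q(N),  times(unit, Z) = times(unit, unit).
Decompose q/1: q(Z) = N.
Bind N := q(Z); no other remaining equation mentions N.
Decompose times/2: unit = unit,  Z = unit.
Delete trivial equation unit = unit.
Bind Z := unit. Substituting into the earlier binding gives N := q(unit).
MGU = { N = q(unit), Z = unit }, so N = q(unit).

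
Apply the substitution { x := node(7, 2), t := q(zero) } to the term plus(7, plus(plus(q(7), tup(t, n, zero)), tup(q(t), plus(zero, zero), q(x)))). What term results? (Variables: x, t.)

Replace each occurrence of x with node(7, 2).
Replace each occurrence of t with q(zero).
Result: plus(7, plus(plus(q(7), tup(q(zero), n, zero)), tup(q(q(zero)), plus(zero, zero), q(node(7, 2))))).

plus(7, plus(plus(q(7), tup(q(zero), n, zero)), tup(q(q(zero)), plus(zero, zero), q(node(7, 2)))))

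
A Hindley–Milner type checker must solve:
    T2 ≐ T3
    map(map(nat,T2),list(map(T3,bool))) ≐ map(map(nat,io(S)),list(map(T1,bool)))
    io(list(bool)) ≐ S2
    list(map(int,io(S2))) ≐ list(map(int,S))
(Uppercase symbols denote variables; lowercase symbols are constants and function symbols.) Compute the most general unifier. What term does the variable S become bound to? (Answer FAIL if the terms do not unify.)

io(io(list(bool)))

Bind T2 := T3; substituting into the one remaining equation that mentions T2 gives: map(map(nat,T3),list(map(T3,bool))) ≐ map(map(nat,io(S)),list(map(T1,bool))).
Decompose map/2: map(nat,T3) ≐ map(nat,io(S)),  list(map(T3,bool)) ≐ list(map(T1,bool)).
Decompose map/2: nat ≐ nat,  T3 ≐ io(S).
Delete trivial equation nat ≐ nat.
Bind T3 := io(S); substituting into the one remaining equation that mentions T3 gives: list(map(io(S),bool)) ≐ list(map(T1,bool)). Substituting into the earlier binding gives T2 := io(S).
Decompose list/1: map(io(S),bool) ≐ map(T1,bool).
Decompose map/2: io(S) ≐ T1,  bool ≐ bool.
Bind T1 := io(S); no other remaining equation mentions T1.
Delete trivial equation bool ≐ bool.
Bind S2 := io(list(bool)); substituting into the remaining equation gives: list(map(int,io(io(list(bool))))) ≐ list(map(int,S)).
Decompose list/1: map(int,io(io(list(bool)))) ≐ map(int,S).
Decompose map/2: int ≐ int,  io(io(list(bool))) ≐ S.
Delete trivial equation int ≐ int.
Bind S := io(io(list(bool))). Substituting into the earlier bindings gives T2 := io(io(io(list(bool)))), T3 := io(io(io(list(bool)))), T1 := io(io(io(list(bool)))).
MGU = { T2 ↦ io(io(io(list(bool)))), T3 ↦ io(io(io(list(bool)))), T1 ↦ io(io(io(list(bool)))), S2 ↦ io(list(bool)), S ↦ io(io(list(bool))) }, so S ↦ io(io(list(bool))).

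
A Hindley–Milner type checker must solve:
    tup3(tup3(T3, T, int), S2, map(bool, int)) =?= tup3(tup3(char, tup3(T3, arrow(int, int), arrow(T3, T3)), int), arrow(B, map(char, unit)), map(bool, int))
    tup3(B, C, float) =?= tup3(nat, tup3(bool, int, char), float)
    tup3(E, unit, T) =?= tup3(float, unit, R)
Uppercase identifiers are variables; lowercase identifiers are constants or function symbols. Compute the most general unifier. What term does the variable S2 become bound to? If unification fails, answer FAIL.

arrow(nat, map(char, unit))

Decompose tup3/3: tup3(T3, T, int) =?= tup3(char, tup3(T3, arrow(int, int), arrow(T3, T3)), int),  S2 =?= arrow(B, map(char, unit)),  map(bool, int) =?= map(bool, int).
Decompose tup3/3: T3 =?= char,  T =?= tup3(T3, arrow(int, int), arrow(T3, T3)),  int =?= int.
Bind T3 := char; substituting into the one remaining equation that mentions T3 gives: T =?= tup3(char, arrow(int, int), arrow(char, char)).
Bind T := tup3(char, arrow(int, int), arrow(char, char)); substituting into the one remaining equation that mentions T gives: tup3(E, unit, tup3(char, arrow(int, int), arrow(char, char))) =?= tup3(float, unit, R).
Delete trivial equation int =?= int.
Bind S2 := arrow(B, map(char, unit)); no other remaining equation mentions S2.
Delete trivial equation map(bool, int) =?= map(bool, int).
Decompose tup3/3: B =?= nat,  C =?= tup3(bool, int, char),  float =?= float.
Bind B := nat; no other remaining equation mentions B. Substituting into the earlier binding gives S2 := arrow(nat, map(char, unit)).
Bind C := tup3(bool, int, char); no other remaining equation mentions C.
Delete trivial equation float =?= float.
Decompose tup3/3: E =?= float,  unit =?= unit,  tup3(char, arrow(int, int), arrow(char, char)) =?= R.
Bind E := float; no other remaining equation mentions E.
Delete trivial equation unit =?= unit.
Bind R := tup3(char, arrow(int, int), arrow(char, char)).
MGU = { T3 -> char, T -> tup3(char, arrow(int, int), arrow(char, char)), S2 -> arrow(nat, map(char, unit)), B -> nat, C -> tup3(bool, int, char), E -> float, R -> tup3(char, arrow(int, int), arrow(char, char)) }, so S2 -> arrow(nat, map(char, unit)).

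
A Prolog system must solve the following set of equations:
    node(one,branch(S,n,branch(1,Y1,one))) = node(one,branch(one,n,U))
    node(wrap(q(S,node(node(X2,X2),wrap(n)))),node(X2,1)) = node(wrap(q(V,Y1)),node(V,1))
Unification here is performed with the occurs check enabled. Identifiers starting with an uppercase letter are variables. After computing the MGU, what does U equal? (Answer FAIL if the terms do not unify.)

Decompose node/2: one = one,  branch(S,n,branch(1,Y1,one)) = branch(one,n,U).
Delete trivial equation one = one.
Decompose branch/3: S = one,  n = n,  branch(1,Y1,one) = U.
Bind S := one; substituting into the one remaining equation that mentions S gives: node(wrap(q(one,node(node(X2,X2),wrap(n)))),node(X2,1)) = node(wrap(q(V,Y1)),node(V,1)).
Delete trivial equation n = n.
Bind U := branch(1,Y1,one); no other remaining equation mentions U.
Decompose node/2: wrap(q(one,node(node(X2,X2),wrap(n)))) = wrap(q(V,Y1)),  node(X2,1) = node(V,1).
Decompose wrap/1: q(one,node(node(X2,X2),wrap(n))) = q(V,Y1).
Decompose q/2: one = V,  node(node(X2,X2),wrap(n)) = Y1.
Bind V := one; substituting into the one remaining equation that mentions V gives: node(X2,1) = node(one,1).
Bind Y1 := node(node(X2,X2),wrap(n)); no other remaining equation mentions Y1. Substituting into the earlier binding gives U := branch(1,node(node(X2,X2),wrap(n)),one).
Decompose node/2: X2 = one,  1 = 1.
Bind X2 := one; no other remaining equation mentions X2. Substituting into the earlier bindings gives U := branch(1,node(node(one,one),wrap(n)),one), Y1 := node(node(one,one),wrap(n)).
Delete trivial equation 1 = 1.
MGU = { S ↦ one, U ↦ branch(1,node(node(one,one),wrap(n)),one), V ↦ one, Y1 ↦ node(node(one,one),wrap(n)), X2 ↦ one }, so U ↦ branch(1,node(node(one,one),wrap(n)),one).

branch(1,node(node(one,one),wrap(n)),one)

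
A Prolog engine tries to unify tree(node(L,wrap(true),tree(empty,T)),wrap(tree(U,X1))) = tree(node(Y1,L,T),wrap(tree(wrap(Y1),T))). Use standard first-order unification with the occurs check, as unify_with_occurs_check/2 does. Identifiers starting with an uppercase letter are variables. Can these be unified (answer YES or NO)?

Decompose tree/2: node(L,wrap(true),tree(empty,T)) = node(Y1,L,T),  wrap(tree(U,X1)) = wrap(tree(wrap(Y1),T)).
Decompose node/3: L = Y1,  wrap(true) = L,  tree(empty,T) = T.
Bind L := Y1; substituting into the one remaining equation that mentions L gives: wrap(true) = Y1.
Bind Y1 := wrap(true); substituting into the one remaining equation that mentions Y1 gives: wrap(tree(U,X1)) = wrap(tree(wrap(wrap(true)),T)). Substituting into the earlier binding gives L := wrap(true).
Occurs check fails: T occurs in tree(empty,T); the equation T = tree(empty,T) has no finite solution.

NO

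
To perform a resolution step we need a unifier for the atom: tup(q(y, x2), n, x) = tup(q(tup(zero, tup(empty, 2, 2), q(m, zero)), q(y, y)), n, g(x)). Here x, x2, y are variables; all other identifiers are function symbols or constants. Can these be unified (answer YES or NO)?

Decompose tup/3: q(y, x2) = q(tup(zero, tup(empty, 2, 2), q(m, zero)), q(y, y)),  n = n,  x = g(x).
Decompose q/2: y = tup(zero, tup(empty, 2, 2), q(m, zero)),  x2 = q(y, y).
Bind y := tup(zero, tup(empty, 2, 2), q(m, zero)); substituting into the one remaining equation that mentions y gives: x2 = q(tup(zero, tup(empty, 2, 2), q(m, zero)), tup(zero, tup(empty, 2, 2), q(m, zero))).
Bind x2 := q(tup(zero, tup(empty, 2, 2), q(m, zero)), tup(zero, tup(empty, 2, 2), q(m, zero))); no other remaining equation mentions x2.
Delete trivial equation n = n.
Occurs check fails: x occurs in g(x); the equation x = g(x) has no finite solution.

NO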